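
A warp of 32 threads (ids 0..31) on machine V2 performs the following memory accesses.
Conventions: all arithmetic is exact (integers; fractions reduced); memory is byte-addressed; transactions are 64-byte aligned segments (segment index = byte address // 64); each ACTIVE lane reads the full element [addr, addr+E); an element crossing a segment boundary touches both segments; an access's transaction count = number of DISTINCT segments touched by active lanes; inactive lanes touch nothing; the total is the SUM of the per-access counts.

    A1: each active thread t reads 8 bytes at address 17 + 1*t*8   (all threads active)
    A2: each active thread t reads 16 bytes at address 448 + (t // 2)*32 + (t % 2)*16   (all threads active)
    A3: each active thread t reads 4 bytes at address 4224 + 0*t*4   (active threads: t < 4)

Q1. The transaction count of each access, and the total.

A1: 5 transactions
A2: 8 transactions
A3: 1 transaction

Answer: 5,8,1; total 14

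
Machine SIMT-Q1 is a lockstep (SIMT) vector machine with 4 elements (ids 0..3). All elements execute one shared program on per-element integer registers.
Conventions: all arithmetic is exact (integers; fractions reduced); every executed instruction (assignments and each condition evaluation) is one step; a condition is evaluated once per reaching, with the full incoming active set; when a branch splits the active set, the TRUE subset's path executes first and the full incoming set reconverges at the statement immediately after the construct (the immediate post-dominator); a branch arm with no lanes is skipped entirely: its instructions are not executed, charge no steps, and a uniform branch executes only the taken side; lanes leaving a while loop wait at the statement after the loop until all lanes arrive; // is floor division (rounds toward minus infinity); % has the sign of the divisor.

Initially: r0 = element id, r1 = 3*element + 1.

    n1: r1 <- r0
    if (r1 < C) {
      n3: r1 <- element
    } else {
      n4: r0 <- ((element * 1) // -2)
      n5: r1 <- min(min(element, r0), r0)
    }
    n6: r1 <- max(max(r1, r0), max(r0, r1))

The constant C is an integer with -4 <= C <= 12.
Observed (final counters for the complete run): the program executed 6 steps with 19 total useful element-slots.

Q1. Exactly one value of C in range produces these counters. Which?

Answer: C = 1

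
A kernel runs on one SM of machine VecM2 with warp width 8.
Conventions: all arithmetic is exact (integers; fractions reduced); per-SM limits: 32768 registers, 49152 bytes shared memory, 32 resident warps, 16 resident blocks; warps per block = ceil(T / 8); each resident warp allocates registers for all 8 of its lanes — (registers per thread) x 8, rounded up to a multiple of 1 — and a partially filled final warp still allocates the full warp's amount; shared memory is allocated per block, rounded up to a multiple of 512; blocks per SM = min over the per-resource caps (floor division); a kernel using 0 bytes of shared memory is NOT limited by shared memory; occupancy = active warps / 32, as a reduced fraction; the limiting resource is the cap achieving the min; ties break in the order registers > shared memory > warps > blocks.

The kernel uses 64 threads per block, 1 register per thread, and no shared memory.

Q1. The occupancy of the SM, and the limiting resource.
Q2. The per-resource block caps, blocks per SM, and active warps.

Answer: occupancy 1, limited by warps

registers: 512 blocks
shared memory: no limit (kernel uses none)
warps: 4 blocks
blocks: 16 blocks

Answer: 4 blocks, 32 active warps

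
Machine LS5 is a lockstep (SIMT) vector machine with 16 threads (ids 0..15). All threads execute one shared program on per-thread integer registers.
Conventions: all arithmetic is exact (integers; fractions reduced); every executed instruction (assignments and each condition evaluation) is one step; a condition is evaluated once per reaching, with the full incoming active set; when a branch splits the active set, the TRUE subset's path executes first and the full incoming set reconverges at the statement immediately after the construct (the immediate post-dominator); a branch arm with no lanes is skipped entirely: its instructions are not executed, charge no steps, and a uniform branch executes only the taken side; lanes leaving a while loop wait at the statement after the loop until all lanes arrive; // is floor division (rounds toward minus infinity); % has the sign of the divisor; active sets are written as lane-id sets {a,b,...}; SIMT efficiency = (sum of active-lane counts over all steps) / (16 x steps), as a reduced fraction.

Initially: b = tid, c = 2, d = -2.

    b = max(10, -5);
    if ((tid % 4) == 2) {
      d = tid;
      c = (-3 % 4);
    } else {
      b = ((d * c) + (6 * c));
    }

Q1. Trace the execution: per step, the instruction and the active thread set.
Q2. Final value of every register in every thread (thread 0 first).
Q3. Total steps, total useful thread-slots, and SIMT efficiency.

step 0: b <- max(10, -5)             {0,1,2,3,4,5,6,7,8,9,10,11,12,13,14,15}
step 1: eval ((tid % 4) == 2)        {0,1,2,3,4,5,6,7,8,9,10,11,12,13,14,15}
step 2: d <- tid                     {2,6,10,14}
step 3: c <- (-3 % 4)                {2,6,10,14}
step 4: b <- ((d * c) + (6 * c))     {0,1,3,4,5,7,8,9,11,12,13,15}

Answer: 5 steps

b: 8,8,10,8,8,8,10,8,8,8,10,8,8,8,10,8
c: 2,2,1,2,2,2,1,2,2,2,1,2,2,2,1,2
d: -2,-2,2,-2,-2,-2,6,-2,-2,-2,10,-2,-2,-2,14,-2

steps = 5; useful = 52; efficiency = 52/80 = 13/20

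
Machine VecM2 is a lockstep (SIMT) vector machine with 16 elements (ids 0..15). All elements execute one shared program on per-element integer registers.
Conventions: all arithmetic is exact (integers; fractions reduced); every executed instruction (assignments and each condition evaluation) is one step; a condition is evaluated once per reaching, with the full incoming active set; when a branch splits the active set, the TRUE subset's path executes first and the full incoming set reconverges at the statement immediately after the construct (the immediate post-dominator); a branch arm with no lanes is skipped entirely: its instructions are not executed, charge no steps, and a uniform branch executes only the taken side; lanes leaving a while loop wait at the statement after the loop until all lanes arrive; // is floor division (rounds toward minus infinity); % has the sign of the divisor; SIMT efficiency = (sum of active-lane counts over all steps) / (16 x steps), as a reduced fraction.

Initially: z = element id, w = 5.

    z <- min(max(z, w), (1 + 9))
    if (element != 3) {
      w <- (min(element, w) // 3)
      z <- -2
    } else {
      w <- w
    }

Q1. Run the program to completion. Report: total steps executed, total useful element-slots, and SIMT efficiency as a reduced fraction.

Answer: 5 steps, 63 useful, 63/80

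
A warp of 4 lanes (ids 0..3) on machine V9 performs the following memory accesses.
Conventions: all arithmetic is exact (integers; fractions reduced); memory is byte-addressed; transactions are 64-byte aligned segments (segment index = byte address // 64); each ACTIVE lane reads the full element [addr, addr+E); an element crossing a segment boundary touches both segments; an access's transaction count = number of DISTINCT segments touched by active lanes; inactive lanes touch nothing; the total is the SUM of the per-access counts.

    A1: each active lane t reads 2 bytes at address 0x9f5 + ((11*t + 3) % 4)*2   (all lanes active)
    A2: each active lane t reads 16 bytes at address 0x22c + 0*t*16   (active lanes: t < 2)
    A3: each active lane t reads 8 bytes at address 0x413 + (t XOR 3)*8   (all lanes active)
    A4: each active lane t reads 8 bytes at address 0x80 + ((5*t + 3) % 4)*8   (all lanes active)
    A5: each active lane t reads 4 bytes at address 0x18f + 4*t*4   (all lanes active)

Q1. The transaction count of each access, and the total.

A1: 1 transaction
A2: 1 transaction
A3: 1 transaction
A4: 1 transaction
A5: 2 transactions

Answer: 1,1,1,1,2; total 6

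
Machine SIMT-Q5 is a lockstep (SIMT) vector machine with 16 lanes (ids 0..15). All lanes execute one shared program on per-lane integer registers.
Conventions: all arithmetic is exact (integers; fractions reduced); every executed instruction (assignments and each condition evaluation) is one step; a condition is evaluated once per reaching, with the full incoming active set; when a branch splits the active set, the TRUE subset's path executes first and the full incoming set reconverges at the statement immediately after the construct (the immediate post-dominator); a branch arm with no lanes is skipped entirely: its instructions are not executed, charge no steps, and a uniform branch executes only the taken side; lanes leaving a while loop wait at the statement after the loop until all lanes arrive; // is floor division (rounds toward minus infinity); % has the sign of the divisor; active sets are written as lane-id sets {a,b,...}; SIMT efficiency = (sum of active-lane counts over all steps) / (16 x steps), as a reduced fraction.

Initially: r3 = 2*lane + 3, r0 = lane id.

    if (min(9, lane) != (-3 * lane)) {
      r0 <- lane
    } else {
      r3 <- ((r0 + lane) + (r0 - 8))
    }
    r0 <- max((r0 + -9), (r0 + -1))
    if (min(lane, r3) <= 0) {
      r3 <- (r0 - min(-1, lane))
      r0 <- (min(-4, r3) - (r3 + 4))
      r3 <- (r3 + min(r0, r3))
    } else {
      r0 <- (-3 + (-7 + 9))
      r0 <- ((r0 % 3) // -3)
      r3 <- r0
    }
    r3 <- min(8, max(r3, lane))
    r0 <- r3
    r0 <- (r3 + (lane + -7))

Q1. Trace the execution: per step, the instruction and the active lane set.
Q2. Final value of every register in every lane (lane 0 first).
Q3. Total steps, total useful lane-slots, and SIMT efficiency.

step 0: eval (min(9, lane) != (-3 * lane)) {0,1,2,3,4,5,6,7,8,9,10,11,12,13,14,15}
step 1: r0 <- lane                   {1,2,3,4,5,6,7,8,9,10,11,12,13,14,15}
step 2: r3 <- ((r0 + lane) + (r0 - 8)) {0}
step 3: r0 <- max((r0 + -9), (r0 + -1)) {0,1,2,3,4,5,6,7,8,9,10,11,12,13,14,15}
step 4: eval (min(lane, r3) <= 0)    {0,1,2,3,4,5,6,7,8,9,10,11,12,13,14,15}
step 5: r3 <- (r0 - min(-1, lane))   {0}
step 6: r0 <- (min(-4, r3) - (r3 + 4)) {0}
step 7: r3 <- (r3 + min(r0, r3))     {0}
step 8: r0 <- (-3 + (-7 + 9))        {1,2,3,4,5,6,7,8,9,10,11,12,13,14,15}
step 9: r0 <- ((r0 % 3) // -3)       {1,2,3,4,5,6,7,8,9,10,11,12,13,14,15}
step 10: r3 <- r0                     {1,2,3,4,5,6,7,8,9,10,11,12,13,14,15}
step 11: r3 <- min(8, max(r3, lane))  {0,1,2,3,4,5,6,7,8,9,10,11,12,13,14,15}
step 12: r0 <- r3                     {0,1,2,3,4,5,6,7,8,9,10,11,12,13,14,15}
step 13: r0 <- (r3 + (lane + -7))     {0,1,2,3,4,5,6,7,8,9,10,11,12,13,14,15}

Answer: 14 steps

r3: 0,1,2,3,4,5,6,7,8,8,8,8,8,8,8,8
r0: -7,-5,-3,-1,1,3,5,7,9,10,11,12,13,14,15,16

steps = 14; useful = 160; efficiency = 160/224 = 5/7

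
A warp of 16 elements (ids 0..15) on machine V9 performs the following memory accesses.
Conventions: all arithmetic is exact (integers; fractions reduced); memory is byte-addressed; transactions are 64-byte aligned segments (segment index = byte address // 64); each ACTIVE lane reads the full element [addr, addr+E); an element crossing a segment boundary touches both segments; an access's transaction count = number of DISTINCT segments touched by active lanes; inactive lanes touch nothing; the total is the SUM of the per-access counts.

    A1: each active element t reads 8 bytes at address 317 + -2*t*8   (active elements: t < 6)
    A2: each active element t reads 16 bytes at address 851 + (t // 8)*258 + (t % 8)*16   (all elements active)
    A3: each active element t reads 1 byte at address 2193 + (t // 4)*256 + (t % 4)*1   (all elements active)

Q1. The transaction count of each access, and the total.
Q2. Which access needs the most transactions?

A1: 3 transactions
A2: 6 transactions
A3: 4 transactions

Answer: 3,6,4; total 13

Answer: A2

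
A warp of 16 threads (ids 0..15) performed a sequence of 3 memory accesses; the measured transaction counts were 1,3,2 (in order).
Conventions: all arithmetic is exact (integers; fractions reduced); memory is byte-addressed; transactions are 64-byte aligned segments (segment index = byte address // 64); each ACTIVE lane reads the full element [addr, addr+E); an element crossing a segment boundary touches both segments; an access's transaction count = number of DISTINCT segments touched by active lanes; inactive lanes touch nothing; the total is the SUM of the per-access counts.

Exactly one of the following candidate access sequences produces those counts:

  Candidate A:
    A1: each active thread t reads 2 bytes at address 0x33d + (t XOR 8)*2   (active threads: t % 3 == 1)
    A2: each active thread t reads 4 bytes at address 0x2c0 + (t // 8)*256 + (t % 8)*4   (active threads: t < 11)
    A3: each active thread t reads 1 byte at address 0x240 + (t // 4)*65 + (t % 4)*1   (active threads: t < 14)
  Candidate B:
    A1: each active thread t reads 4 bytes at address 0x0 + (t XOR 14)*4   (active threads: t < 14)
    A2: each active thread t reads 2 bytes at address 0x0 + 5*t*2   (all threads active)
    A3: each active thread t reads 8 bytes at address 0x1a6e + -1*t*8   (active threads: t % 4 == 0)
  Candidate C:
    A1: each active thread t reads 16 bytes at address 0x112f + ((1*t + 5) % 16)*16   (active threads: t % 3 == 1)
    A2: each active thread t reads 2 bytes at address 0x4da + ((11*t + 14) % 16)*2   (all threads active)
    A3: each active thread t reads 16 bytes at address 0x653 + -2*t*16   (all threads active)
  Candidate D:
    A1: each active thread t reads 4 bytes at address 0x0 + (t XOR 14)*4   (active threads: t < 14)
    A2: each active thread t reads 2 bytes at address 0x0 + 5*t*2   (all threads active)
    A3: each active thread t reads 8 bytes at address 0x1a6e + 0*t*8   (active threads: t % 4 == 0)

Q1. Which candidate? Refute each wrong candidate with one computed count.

A: A2 gives 2 transactions, not 3
C: A1 gives 4 transactions, not 1
D: A3 gives 1 transaction, not 2
B: all counts match (1,3,2)

Answer: B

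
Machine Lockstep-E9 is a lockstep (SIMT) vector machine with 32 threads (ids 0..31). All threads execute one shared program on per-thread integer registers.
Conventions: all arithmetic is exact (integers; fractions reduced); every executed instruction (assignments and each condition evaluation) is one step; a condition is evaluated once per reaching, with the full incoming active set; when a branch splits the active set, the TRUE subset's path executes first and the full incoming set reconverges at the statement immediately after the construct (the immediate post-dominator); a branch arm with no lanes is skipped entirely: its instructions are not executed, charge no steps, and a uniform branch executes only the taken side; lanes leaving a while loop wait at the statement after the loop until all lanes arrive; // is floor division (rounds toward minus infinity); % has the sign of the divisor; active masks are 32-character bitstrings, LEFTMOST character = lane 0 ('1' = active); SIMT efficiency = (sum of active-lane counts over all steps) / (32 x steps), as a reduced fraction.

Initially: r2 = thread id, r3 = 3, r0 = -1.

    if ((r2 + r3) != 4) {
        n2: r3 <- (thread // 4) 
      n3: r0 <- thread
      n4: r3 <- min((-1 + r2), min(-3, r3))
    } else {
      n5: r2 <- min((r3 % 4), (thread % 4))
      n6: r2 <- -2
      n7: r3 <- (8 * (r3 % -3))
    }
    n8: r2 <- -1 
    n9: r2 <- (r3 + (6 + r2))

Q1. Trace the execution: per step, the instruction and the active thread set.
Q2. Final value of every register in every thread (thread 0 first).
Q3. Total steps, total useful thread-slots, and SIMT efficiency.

step 0: eval ((r2 + r3) != 4)        11111111111111111111111111111111
step 1: r3 <- (thread // 4)          10111111111111111111111111111111
step 2: r0 <- thread                 10111111111111111111111111111111
step 3: r3 <- min((-1 + r2), min(-3, r3)) 10111111111111111111111111111111
step 4: r2 <- min((r3 % 4), (thread % 4)) 01000000000000000000000000000000
step 5: r2 <- -2                     01000000000000000000000000000000
step 6: r3 <- (8 * (r3 % -3))        01000000000000000000000000000000
step 7: r2 <- -1                     11111111111111111111111111111111
step 8: r2 <- (r3 + (6 + r2))        11111111111111111111111111111111

Answer: 9 steps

r2: 2,5,2,2,2,2,2,2,2,2,2,2,2,2,2,2,2,2,2,2,2,2,2,2,2,2,2,2,2,2,2,2
r3: -3,0,-3,-3,-3,-3,-3,-3,-3,-3,-3,-3,-3,-3,-3,-3,-3,-3,-3,-3,-3,-3,-3,-3,-3,-3,-3,-3,-3,-3,-3,-3
r0: 0,-1,2,3,4,5,6,7,8,9,10,11,12,13,14,15,16,17,18,19,20,21,22,23,24,25,26,27,28,29,30,31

steps = 9; useful = 192; efficiency = 192/288 = 2/3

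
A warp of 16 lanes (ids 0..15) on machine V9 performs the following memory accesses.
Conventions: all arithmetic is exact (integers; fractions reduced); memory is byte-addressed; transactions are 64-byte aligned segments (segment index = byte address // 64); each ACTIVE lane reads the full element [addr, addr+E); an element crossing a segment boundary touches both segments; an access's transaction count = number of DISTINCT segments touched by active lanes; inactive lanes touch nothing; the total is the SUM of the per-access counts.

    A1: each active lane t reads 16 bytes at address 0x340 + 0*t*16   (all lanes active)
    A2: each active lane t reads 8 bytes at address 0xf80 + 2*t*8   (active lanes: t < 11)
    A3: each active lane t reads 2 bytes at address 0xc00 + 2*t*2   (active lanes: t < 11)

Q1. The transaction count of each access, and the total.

A1: 1 transaction
A2: 3 transactions
A3: 1 transaction

Answer: 1,3,1; total 5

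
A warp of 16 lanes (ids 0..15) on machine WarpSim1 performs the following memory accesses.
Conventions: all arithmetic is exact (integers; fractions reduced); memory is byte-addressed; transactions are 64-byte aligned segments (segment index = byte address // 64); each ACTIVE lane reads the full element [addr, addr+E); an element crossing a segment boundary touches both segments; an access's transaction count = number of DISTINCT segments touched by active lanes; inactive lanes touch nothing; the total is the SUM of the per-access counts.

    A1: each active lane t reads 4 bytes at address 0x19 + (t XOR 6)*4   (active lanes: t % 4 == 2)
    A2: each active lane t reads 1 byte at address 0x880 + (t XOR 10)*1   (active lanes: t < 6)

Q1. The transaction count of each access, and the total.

A1: 2 transactions
A2: 1 transaction

Answer: 2,1; total 3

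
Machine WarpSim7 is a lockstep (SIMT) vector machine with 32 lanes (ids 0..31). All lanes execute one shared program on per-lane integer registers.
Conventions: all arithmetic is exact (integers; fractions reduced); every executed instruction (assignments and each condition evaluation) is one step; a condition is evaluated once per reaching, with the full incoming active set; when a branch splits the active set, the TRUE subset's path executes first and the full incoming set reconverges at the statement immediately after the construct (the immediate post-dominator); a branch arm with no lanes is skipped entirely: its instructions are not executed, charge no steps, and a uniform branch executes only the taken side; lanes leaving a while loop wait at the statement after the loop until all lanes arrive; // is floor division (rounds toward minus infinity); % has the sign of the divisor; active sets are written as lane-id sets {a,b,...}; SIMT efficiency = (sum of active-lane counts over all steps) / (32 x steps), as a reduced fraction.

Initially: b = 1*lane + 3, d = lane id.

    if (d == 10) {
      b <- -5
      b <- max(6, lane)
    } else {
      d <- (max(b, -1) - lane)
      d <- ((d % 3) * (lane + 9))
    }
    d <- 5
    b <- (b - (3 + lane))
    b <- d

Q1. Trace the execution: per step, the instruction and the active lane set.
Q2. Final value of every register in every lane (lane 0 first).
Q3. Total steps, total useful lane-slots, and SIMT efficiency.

step 0: eval (d == 10)               {0,1,2,3,4,5,6,7,8,9,10,11,12,13,14,15,16,17,18,19,20,21,22,23,24,25,26,27,28,29,30,31}
step 1: b <- -5                      {10}
step 2: b <- max(6, lane)            {10}
step 3: d <- (max(b, -1) - lane)     {0,1,2,3,4,5,6,7,8,9,11,12,13,14,15,16,17,18,19,20,21,22,23,24,25,26,27,28,29,30,31}
step 4: d <- ((d % 3) * (lane + 9))  {0,1,2,3,4,5,6,7,8,9,11,12,13,14,15,16,17,18,19,20,21,22,23,24,25,26,27,28,29,30,31}
step 5: d <- 5                       {0,1,2,3,4,5,6,7,8,9,10,11,12,13,14,15,16,17,18,19,20,21,22,23,24,25,26,27,28,29,30,31}
step 6: b <- (b - (3 + lane))        {0,1,2,3,4,5,6,7,8,9,10,11,12,13,14,15,16,17,18,19,20,21,22,23,24,25,26,27,28,29,30,31}
step 7: b <- d                       {0,1,2,3,4,5,6,7,8,9,10,11,12,13,14,15,16,17,18,19,20,21,22,23,24,25,26,27,28,29,30,31}

Answer: 8 steps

b: 5,5,5,5,5,5,5,5,5,5,5,5,5,5,5,5,5,5,5,5,5,5,5,5,5,5,5,5,5,5,5,5
d: 5,5,5,5,5,5,5,5,5,5,5,5,5,5,5,5,5,5,5,5,5,5,5,5,5,5,5,5,5,5,5,5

steps = 8; useful = 192; efficiency = 192/256 = 3/4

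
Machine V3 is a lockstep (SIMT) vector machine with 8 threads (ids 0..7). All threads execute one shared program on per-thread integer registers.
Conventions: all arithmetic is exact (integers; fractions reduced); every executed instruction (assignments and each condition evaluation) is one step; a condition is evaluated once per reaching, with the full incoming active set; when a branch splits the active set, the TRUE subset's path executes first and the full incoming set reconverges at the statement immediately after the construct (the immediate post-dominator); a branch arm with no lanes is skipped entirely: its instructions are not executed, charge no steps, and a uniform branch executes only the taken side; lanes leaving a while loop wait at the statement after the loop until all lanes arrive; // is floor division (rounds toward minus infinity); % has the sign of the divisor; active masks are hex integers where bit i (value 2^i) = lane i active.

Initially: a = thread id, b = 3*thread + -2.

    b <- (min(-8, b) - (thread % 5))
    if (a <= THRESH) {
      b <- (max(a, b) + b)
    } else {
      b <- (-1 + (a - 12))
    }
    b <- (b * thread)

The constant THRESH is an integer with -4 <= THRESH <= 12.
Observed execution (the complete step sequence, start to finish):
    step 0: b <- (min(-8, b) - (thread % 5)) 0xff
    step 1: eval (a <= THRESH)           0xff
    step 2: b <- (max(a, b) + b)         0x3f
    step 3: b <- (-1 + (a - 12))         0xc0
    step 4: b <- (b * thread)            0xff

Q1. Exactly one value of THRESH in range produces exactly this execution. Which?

Answer: THRESH = 5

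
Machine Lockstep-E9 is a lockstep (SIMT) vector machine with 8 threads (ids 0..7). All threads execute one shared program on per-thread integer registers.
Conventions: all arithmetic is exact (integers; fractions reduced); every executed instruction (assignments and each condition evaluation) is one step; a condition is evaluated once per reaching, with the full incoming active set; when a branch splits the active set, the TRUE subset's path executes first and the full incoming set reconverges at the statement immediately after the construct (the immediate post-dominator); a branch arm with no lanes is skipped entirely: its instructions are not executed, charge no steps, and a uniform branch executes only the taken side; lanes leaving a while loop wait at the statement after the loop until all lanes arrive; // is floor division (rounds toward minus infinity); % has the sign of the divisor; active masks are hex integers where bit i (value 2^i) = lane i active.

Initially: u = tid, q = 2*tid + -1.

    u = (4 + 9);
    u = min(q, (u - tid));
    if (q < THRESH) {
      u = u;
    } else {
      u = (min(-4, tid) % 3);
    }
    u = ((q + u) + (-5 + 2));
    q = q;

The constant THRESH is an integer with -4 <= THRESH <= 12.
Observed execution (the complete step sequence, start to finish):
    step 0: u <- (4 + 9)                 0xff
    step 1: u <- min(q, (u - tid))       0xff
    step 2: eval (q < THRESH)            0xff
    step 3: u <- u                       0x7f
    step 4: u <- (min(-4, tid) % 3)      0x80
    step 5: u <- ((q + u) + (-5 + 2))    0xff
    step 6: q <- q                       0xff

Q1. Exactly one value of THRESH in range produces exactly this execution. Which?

Answer: THRESH = 12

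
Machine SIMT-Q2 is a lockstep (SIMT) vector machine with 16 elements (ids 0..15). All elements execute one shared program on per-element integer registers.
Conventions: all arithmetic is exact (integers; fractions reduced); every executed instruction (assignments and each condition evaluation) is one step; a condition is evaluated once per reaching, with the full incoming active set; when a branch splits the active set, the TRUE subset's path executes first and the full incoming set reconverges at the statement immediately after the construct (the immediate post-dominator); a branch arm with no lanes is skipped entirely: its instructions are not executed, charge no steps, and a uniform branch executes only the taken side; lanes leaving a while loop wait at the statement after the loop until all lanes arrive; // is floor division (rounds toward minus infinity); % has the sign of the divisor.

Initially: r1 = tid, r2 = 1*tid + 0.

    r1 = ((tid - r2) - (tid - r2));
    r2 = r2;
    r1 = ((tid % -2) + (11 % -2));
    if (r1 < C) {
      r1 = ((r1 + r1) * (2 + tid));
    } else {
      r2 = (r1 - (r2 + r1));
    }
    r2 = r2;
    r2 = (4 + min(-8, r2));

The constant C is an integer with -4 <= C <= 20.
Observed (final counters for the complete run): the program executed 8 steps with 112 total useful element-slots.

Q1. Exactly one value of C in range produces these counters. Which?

Answer: C = -1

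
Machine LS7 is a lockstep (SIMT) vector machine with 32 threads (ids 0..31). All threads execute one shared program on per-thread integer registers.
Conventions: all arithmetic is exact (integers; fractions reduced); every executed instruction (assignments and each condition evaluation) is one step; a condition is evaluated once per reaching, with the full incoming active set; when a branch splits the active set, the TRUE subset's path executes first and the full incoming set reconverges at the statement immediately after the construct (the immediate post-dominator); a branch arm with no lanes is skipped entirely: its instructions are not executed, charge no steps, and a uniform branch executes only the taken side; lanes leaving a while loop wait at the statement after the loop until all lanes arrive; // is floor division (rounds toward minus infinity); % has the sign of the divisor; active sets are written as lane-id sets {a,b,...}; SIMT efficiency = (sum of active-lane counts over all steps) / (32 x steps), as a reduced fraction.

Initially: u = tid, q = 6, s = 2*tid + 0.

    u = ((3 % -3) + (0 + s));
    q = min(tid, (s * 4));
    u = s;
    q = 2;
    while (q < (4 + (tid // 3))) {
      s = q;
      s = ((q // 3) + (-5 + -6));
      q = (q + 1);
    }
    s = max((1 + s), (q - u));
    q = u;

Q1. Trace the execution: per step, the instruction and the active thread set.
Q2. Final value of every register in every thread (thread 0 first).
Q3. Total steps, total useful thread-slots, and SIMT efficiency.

step 0: u <- ((3 % -3) + (0 + s))    {0,1,2,3,4,5,6,7,8,9,10,11,12,13,14,15,16,17,18,19,20,21,22,23,24,25,26,27,28,29,30,31}
step 1: q <- min(tid, (s * 4))       {0,1,2,3,4,5,6,7,8,9,10,11,12,13,14,15,16,17,18,19,20,21,22,23,24,25,26,27,28,29,30,31}
step 2: u <- s                       {0,1,2,3,4,5,6,7,8,9,10,11,12,13,14,15,16,17,18,19,20,21,22,23,24,25,26,27,28,29,30,31}
step 3: q <- 2                       {0,1,2,3,4,5,6,7,8,9,10,11,12,13,14,15,16,17,18,19,20,21,22,23,24,25,26,27,28,29,30,31}
step 4: eval (q < (4 + (tid // 3)))  {0,1,2,3,4,5,6,7,8,9,10,11,12,13,14,15,16,17,18,19,20,21,22,23,24,25,26,27,28,29,30,31}
step 5: s <- q                       {0,1,2,3,4,5,6,7,8,9,10,11,12,13,14,15,16,17,18,19,20,21,22,23,24,25,26,27,28,29,30,31}
step 6: s <- ((q // 3) + (-5 + -6))  {0,1,2,3,4,5,6,7,8,9,10,11,12,13,14,15,16,17,18,19,20,21,22,23,24,25,26,27,28,29,30,31}
step 7: q <- (q + 1)                 {0,1,2,3,4,5,6,7,8,9,10,11,12,13,14,15,16,17,18,19,20,21,22,23,24,25,26,27,28,29,30,31}
step 8: eval (q < (4 + (tid // 3)))  {0,1,2,3,4,5,6,7,8,9,10,11,12,13,14,15,16,17,18,19,20,21,22,23,24,25,26,27,28,29,30,31}
step 9: s <- q                       {0,1,2,3,4,5,6,7,8,9,10,11,12,13,14,15,16,17,18,19,20,21,22,23,24,25,26,27,28,29,30,31}
step 10: s <- ((q // 3) + (-5 + -6))  {0,1,2,3,4,5,6,7,8,9,10,11,12,13,14,15,16,17,18,19,20,21,22,23,24,25,26,27,28,29,30,31}
step 11: q <- (q + 1)                 {0,1,2,3,4,5,6,7,8,9,10,11,12,13,14,15,16,17,18,19,20,21,22,23,24,25,26,27,28,29,30,31}
step 12: eval (q < (4 + (tid // 3)))  {0,1,2,3,4,5,6,7,8,9,10,11,12,13,14,15,16,17,18,19,20,21,22,23,24,25,26,27,28,29,30,31}
step 13: s <- q                       {3,4,5,6,7,8,9,10,11,12,13,14,15,16,17,18,19,20,21,22,23,24,25,26,27,28,29,30,31}
step 14: s <- ((q // 3) + (-5 + -6))  {3,4,5,6,7,8,9,10,11,12,13,14,15,16,17,18,19,20,21,22,23,24,25,26,27,28,29,30,31}
step 15: q <- (q + 1)                 {3,4,5,6,7,8,9,10,11,12,13,14,15,16,17,18,19,20,21,22,23,24,25,26,27,28,29,30,31}
step 16: eval (q < (4 + (tid // 3)))  {3,4,5,6,7,8,9,10,11,12,13,14,15,16,17,18,19,20,21,22,23,24,25,26,27,28,29,30,31}
step 17: s <- q                       {6,7,8,9,10,11,12,13,14,15,16,17,18,19,20,21,22,23,24,25,26,27,28,29,30,31}
step 18: s <- ((q // 3) + (-5 + -6))  {6,7,8,9,10,11,12,13,14,15,16,17,18,19,20,21,22,23,24,25,26,27,28,29,30,31}
step 19: q <- (q + 1)                 {6,7,8,9,10,11,12,13,14,15,16,17,18,19,20,21,22,23,24,25,26,27,28,29,30,31}
step 20: eval (q < (4 + (tid // 3)))  {6,7,8,9,10,11,12,13,14,15,16,17,18,19,20,21,22,23,24,25,26,27,28,29,30,31}
step 21: s <- q                       {9,10,11,12,13,14,15,16,17,18,19,20,21,22,23,24,25,26,27,28,29,30,31}
step 22: s <- ((q // 3) + (-5 + -6))  {9,10,11,12,13,14,15,16,17,18,19,20,21,22,23,24,25,26,27,28,29,30,31}
step 23: q <- (q + 1)                 {9,10,11,12,13,14,15,16,17,18,19,20,21,22,23,24,25,26,27,28,29,30,31}
step 24: eval (q < (4 + (tid // 3)))  {9,10,11,12,13,14,15,16,17,18,19,20,21,22,23,24,25,26,27,28,29,30,31}
step 25: s <- q                       {12,13,14,15,16,17,18,19,20,21,22,23,24,25,26,27,28,29,30,31}
step 26: s <- ((q // 3) + (-5 + -6))  {12,13,14,15,16,17,18,19,20,21,22,23,24,25,26,27,28,29,30,31}
step 27: q <- (q + 1)                 {12,13,14,15,16,17,18,19,20,21,22,23,24,25,26,27,28,29,30,31}
step 28: eval (q < (4 + (tid // 3)))  {12,13,14,15,16,17,18,19,20,21,22,23,24,25,26,27,28,29,30,31}
step 29: s <- q                       {15,16,17,18,19,20,21,22,23,24,25,26,27,28,29,30,31}
step 30: s <- ((q // 3) + (-5 + -6))  {15,16,17,18,19,20,21,22,23,24,25,26,27,28,29,30,31}
step 31: q <- (q + 1)                 {15,16,17,18,19,20,21,22,23,24,25,26,27,28,29,30,31}
step 32: eval (q < (4 + (tid // 3)))  {15,16,17,18,19,20,21,22,23,24,25,26,27,28,29,30,31}
step 33: s <- q                       {18,19,20,21,22,23,24,25,26,27,28,29,30,31}
step 34: s <- ((q // 3) + (-5 + -6))  {18,19,20,21,22,23,24,25,26,27,28,29,30,31}
step 35: q <- (q + 1)                 {18,19,20,21,22,23,24,25,26,27,28,29,30,31}
step 36: eval (q < (4 + (tid // 3)))  {18,19,20,21,22,23,24,25,26,27,28,29,30,31}
step 37: s <- q                       {21,22,23,24,25,26,27,28,29,30,31}
step 38: s <- ((q // 3) + (-5 + -6))  {21,22,23,24,25,26,27,28,29,30,31}
step 39: q <- (q + 1)                 {21,22,23,24,25,26,27,28,29,30,31}
step 40: eval (q < (4 + (tid // 3)))  {21,22,23,24,25,26,27,28,29,30,31}
step 41: s <- q                       {24,25,26,27,28,29,30,31}
step 42: s <- ((q // 3) + (-5 + -6))  {24,25,26,27,28,29,30,31}
step 43: q <- (q + 1)                 {24,25,26,27,28,29,30,31}
step 44: eval (q < (4 + (tid // 3)))  {24,25,26,27,28,29,30,31}
step 45: s <- q                       {27,28,29,30,31}
step 46: s <- ((q // 3) + (-5 + -6))  {27,28,29,30,31}
step 47: q <- (q + 1)                 {27,28,29,30,31}
step 48: eval (q < (4 + (tid // 3)))  {27,28,29,30,31}
step 49: s <- q                       {30,31}
step 50: s <- ((q // 3) + (-5 + -6))  {30,31}
step 51: q <- (q + 1)                 {30,31}
step 52: eval (q < (4 + (tid // 3)))  {30,31}
step 53: s <- max((1 + s), (q - u))   {0,1,2,3,4,5,6,7,8,9,10,11,12,13,14,15,16,17,18,19,20,21,22,23,24,25,26,27,28,29,30,31}
step 54: q <- u                       {0,1,2,3,4,5,6,7,8,9,10,11,12,13,14,15,16,17,18,19,20,21,22,23,24,25,26,27,28,29,30,31}

Answer: 55 steps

u: 0,2,4,6,8,10,12,14,16,18,20,22,24,26,28,30,32,34,36,38,40,42,44,46,48,50,52,54,56,58,60,62
q: 0,2,4,6,8,10,12,14,16,18,20,22,24,26,28,30,32,34,36,38,40,42,44,46,48,50,52,54,56,58,60,62
s: 4,2,0,-1,-3,-5,-6,-8,-9,-8,-8,-8,-8,-8,-8,-8,-8,-8,-7,-7,-7,-7,-7,-7,-7,-7,-7,-6,-6,-6,-6,-6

steps = 55; useful = 1100; efficiency = 1100/1760 = 5/8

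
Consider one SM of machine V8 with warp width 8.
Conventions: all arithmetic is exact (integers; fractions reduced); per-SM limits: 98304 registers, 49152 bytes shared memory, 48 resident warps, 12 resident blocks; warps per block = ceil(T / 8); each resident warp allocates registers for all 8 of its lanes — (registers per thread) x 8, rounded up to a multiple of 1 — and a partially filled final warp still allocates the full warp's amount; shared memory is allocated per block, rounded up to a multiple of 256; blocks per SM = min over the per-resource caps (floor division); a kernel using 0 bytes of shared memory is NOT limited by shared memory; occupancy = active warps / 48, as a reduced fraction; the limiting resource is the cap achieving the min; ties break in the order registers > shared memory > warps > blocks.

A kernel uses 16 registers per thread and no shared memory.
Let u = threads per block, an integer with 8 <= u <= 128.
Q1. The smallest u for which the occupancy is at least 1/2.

Answer: u = 9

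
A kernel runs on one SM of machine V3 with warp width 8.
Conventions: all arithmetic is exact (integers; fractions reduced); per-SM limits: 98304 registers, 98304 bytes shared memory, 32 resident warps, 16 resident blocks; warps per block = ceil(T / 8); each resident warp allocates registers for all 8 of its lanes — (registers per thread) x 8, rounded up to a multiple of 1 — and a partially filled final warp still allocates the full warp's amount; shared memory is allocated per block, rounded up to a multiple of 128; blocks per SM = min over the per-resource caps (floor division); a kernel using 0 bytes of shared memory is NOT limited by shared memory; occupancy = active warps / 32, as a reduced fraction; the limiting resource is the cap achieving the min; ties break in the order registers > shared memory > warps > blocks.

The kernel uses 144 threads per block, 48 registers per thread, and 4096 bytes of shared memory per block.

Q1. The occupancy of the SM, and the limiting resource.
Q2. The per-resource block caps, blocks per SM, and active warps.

Answer: occupancy 9/16, limited by warps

registers: 14 blocks
shared memory: 24 blocks
warps: 1 block
blocks: 16 blocks

Answer: 1 block, 18 active warps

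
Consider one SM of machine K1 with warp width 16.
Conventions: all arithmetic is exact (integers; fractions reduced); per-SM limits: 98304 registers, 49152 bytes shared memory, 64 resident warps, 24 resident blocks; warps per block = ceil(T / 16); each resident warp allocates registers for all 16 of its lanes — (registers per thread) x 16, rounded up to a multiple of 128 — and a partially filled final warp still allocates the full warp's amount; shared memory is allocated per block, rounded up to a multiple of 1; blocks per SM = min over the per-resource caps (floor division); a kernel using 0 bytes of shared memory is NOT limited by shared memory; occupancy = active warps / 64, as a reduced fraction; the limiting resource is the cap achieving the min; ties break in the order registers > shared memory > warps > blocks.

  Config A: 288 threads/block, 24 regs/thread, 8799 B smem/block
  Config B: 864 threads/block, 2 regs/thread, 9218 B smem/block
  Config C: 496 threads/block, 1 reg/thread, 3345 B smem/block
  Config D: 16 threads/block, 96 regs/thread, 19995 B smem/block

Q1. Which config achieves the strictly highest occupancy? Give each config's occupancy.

occupancies: A 27/32, B 27/32, C 31/32, D 1/32

Answer: C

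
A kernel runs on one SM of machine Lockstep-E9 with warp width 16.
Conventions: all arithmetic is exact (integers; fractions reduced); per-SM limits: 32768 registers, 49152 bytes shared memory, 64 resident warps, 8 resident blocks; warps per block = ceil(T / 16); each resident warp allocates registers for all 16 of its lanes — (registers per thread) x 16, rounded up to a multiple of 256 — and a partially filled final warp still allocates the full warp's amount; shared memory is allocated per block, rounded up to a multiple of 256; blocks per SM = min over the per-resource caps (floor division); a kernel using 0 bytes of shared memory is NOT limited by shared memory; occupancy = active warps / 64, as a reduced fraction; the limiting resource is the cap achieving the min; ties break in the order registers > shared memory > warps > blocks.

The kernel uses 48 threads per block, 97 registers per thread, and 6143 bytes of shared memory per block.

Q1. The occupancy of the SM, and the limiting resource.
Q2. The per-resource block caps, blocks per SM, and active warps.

Answer: occupancy 9/32, limited by registers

registers: 6 blocks
shared memory: 8 blocks
warps: 21 blocks
blocks: 8 blocks

Answer: 6 blocks, 18 active warps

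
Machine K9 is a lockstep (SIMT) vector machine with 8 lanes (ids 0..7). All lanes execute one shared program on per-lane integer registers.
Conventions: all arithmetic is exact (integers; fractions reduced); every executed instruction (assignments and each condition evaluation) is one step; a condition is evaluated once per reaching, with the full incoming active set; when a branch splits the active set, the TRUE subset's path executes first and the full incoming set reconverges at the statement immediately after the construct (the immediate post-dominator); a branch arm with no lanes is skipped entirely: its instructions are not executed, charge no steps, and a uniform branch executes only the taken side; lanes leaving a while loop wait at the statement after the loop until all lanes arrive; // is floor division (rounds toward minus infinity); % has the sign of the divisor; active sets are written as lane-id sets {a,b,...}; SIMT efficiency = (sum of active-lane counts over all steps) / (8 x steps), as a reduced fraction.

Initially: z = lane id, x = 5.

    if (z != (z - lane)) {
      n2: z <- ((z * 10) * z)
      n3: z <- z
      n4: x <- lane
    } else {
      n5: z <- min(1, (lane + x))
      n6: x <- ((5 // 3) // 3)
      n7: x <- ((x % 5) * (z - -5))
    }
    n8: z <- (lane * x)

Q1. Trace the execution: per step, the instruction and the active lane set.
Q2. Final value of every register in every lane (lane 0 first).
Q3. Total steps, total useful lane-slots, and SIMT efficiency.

step 0: eval (z != (z - lane))       {0,1,2,3,4,5,6,7}
step 1: z <- ((z * 10) * z)          {1,2,3,4,5,6,7}
step 2: z <- z                       {1,2,3,4,5,6,7}
step 3: x <- lane                    {1,2,3,4,5,6,7}
step 4: z <- min(1, (lane + x))      {0}
step 5: x <- ((5 // 3) // 3)         {0}
step 6: x <- ((x % 5) * (z - -5))    {0}
step 7: z <- (lane * x)              {0,1,2,3,4,5,6,7}

Answer: 8 steps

z: 0,1,4,9,16,25,36,49
x: 0,1,2,3,4,5,6,7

steps = 8; useful = 40; efficiency = 40/64 = 5/8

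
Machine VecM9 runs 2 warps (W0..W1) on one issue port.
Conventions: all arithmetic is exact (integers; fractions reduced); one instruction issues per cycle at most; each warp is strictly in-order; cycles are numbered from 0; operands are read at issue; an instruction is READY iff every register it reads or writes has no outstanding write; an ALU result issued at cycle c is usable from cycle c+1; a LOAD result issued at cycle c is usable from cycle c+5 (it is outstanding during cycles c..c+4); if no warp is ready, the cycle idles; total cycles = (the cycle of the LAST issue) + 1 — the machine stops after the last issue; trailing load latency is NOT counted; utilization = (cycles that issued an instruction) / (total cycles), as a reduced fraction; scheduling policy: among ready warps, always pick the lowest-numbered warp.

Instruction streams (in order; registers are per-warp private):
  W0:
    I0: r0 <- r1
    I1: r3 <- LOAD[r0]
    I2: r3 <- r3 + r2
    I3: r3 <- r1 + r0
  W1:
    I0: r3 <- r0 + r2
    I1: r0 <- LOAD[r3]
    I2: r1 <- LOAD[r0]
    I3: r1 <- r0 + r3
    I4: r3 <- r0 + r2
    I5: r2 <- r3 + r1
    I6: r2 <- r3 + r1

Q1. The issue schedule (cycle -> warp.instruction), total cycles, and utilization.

cycle 0: W0.I0
cycle 1: W0.I1
cycle 2: W1.I0
cycle 3: W1.I1
cycle 4: idle
cycle 5: idle
cycle 6: W0.I2
cycle 7: W0.I3
cycle 8: W1.I2
cycle 9: idle
cycle 10: idle
cycle 11: idle
cycle 12: idle
cycle 13: W1.I3
cycle 14: W1.I4
cycle 15: W1.I5
cycle 16: W1.I6

Answer: 17 cycles, utilization 11/17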